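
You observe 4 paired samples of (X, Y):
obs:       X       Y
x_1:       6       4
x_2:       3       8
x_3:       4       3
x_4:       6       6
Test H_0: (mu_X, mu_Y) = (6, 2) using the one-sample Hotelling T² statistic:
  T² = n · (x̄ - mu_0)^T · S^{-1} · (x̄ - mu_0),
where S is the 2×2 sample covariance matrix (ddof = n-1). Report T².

Step 1 — sample mean vector:
  mean(X) = (6 + 3 + 4 + 6) / 4 = 19/4 = 4.75
  mean(Y) = (4 + 8 + 3 + 6) / 4 = 21/4 = 5.25
  x̄ = (4.75, 5.25),  deviation x̄ - mu_0 = (4.75, 5.25) - (6, 2) = (-1.25, 3.25).

Step 2 — sample covariance matrix, S[i,j] = (1/(n-1)) · Σ_k (x_{k,i} - mean_i) · (x_{k,j} - mean_j), divisor n-1 = 3:
  S[X,X] = ((1.25)·(1.25) + (-1.75)·(-1.75) + (-0.75)·(-0.75) + (1.25)·(1.25)) / 3 = 6.75/3 = 2.25
  S[X,Y] = ((1.25)·(-1.25) + (-1.75)·(2.75) + (-0.75)·(-2.25) + (1.25)·(0.75)) / 3 = -3.75/3 = -1.25
  S[Y,Y] = ((-1.25)·(-1.25) + (2.75)·(2.75) + (-2.25)·(-2.25) + (0.75)·(0.75)) / 3 = 14.75/3 = 4.9167
  S = [[2.25, -1.25],
 [-1.25, 4.9167]].

Step 3 — invert S. det(S) = 2.25·4.9167 - (-1.25)² = 9.5.
  S^{-1} = (1/det) · [[d, -b], [-b, a]] = [[0.5175, 0.1316],
 [0.1316, 0.2368]].

Step 4 — quadratic form (x̄ - mu_0)^T · S^{-1} · (x̄ - mu_0):
  S^{-1} · (x̄ - mu_0) = (-0.2193, 0.6053),
  (x̄ - mu_0)^T · [...] = (-1.25)·(-0.2193) + (3.25)·(0.6053) = 2.2412.

Step 5 — scale by n: T² = 4 · 2.2412 = 8.9649.

T² ≈ 8.9649


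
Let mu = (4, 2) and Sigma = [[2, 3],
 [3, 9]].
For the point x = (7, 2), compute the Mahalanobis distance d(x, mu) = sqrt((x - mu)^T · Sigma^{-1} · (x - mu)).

Step 1 — centre the observation: (x - mu) = (3, 0).

Step 2 — invert Sigma. det(Sigma) = 2·9 - (3)² = 9.
  Sigma^{-1} = (1/det) · [[d, -b], [-b, a]] = [[1, -0.3333],
 [-0.3333, 0.2222]].

Step 3 — form the quadratic (x - mu)^T · Sigma^{-1} · (x - mu):
  Sigma^{-1} · (x - mu) = (3, -1).
  (x - mu)^T · [Sigma^{-1} · (x - mu)] = (3)·(3) + (0)·(-1) = 9.

Step 4 — take square root: d = √(9) ≈ 3.

d(x, mu) = √(9) ≈ 3


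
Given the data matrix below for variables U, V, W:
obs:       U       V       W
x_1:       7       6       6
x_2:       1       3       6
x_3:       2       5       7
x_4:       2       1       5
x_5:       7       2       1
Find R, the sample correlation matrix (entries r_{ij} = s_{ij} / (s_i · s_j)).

Step 1 — column means:
  mean(U) = (7 + 1 + 2 + 2 + 7) / 5 = 19/5 = 3.8
  mean(V) = (6 + 3 + 5 + 1 + 2) / 5 = 17/5 = 3.4
  mean(W) = (6 + 6 + 7 + 5 + 1) / 5 = 25/5 = 5

Step 2 — sample variances and covariances s[i,j] = (1/(n-1)) · Σ_k (x_{k,i} - mean_i) · (x_{k,j} - mean_j), with n-1 = 4:
  s[U,U] = ((3.2)·(3.2) + (-2.8)·(-2.8) + (-1.8)·(-1.8) + (-1.8)·(-1.8) + (3.2)·(3.2)) / 4 = 34.8/4 = 8.7
  s[U,V] = ((3.2)·(2.6) + (-2.8)·(-0.4) + (-1.8)·(1.6) + (-1.8)·(-2.4) + (3.2)·(-1.4)) / 4 = 6.4/4 = 1.6
  s[U,W] = ((3.2)·(1) + (-2.8)·(1) + (-1.8)·(2) + (-1.8)·(0) + (3.2)·(-4)) / 4 = -16/4 = -4
  s[V,V] = ((2.6)·(2.6) + (-0.4)·(-0.4) + (1.6)·(1.6) + (-2.4)·(-2.4) + (-1.4)·(-1.4)) / 4 = 17.2/4 = 4.3
  s[V,W] = ((2.6)·(1) + (-0.4)·(1) + (1.6)·(2) + (-2.4)·(0) + (-1.4)·(-4)) / 4 = 11/4 = 2.75
  s[W,W] = ((1)·(1) + (1)·(1) + (2)·(2) + (0)·(0) + (-4)·(-4)) / 4 = 22/4 = 5.5
  Sample standard deviations s_i = √(s[i,i]):
  s(U) = √(8.7) = 2.9496
  s(V) = √(4.3) = 2.0736
  s(W) = √(5.5) = 2.3452

Step 3 — r_{ij} = s_{ij} / (s_i · s_j):
  r[U,U] = 1 (diagonal).
  r[U,V] = 1.6 / (2.9496 · 2.0736) = 1.6 / 6.1164 = 0.2616
  r[U,W] = -4 / (2.9496 · 2.3452) = -4 / 6.9174 = -0.5783
  r[V,V] = 1 (diagonal).
  r[V,W] = 2.75 / (2.0736 · 2.3452) = 2.75 / 4.8631 = 0.5655
  r[W,W] = 1 (diagonal).

R is symmetric with unit diagonal. Assembling:

R = [[1, 0.2616, -0.5783],
 [0.2616, 1, 0.5655],
 [-0.5783, 0.5655, 1]]


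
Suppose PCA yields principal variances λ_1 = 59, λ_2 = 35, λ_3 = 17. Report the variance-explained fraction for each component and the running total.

Step 1 — total variance = trace(Sigma) = Σ λ_i = 59 + 35 + 17 = 111.

Step 2 — fraction explained by component i = λ_i / Σ λ:
  PC1: 59/111 = 0.5315
  PC2: 35/111 = 0.3153
  PC3: 17/111 = 0.1532

Step 3 — cumulative fraction after k components = (λ_1 + ... + λ_k) / Σ λ:
  k = 1: 59/111 = 0.5315
  k = 2: (59 + 35)/111 = 94/111 = 0.8468
  k = 3: (59 + 35 + 17)/111 = 111/111 = 1

Summary (fraction, with percent):

explained: PC1 0.5315 (53.15%), PC2 0.3153 (31.53%), PC3 0.1532 (15.32%);  cumulative: 0.5315, 0.8468, 1


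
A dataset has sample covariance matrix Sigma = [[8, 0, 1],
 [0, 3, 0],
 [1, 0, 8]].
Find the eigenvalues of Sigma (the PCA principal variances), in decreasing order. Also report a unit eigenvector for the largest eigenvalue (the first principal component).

Step 1 — characteristic polynomial p(λ) = det(λI - Sigma) = λ³ - tr·λ² + c_1·λ - det, where tr = trace, c_1 = sum of the principal 2×2 minors, det = det(Sigma):
  tr = 8 + 3 + 8 = 19,
  c_1 = (8·3 - (0)²) + (8·8 - (1)²) + (3·8 - (0)²) = 24 + 63 + 24 = 111,
  det = 8·(3·8 - (0)²) - (0)·((0)·8 - (0)·(1)) + (1)·((0)·(0) - 3·(1)) = 8·(24) - (0)·(0) + (1)·(-3) = 189.
  So p(λ) = λ³ - 19λ² + 111λ - 189.
Step 2 — look for an integer root (rational root theorem: any rational root is an integer divisor of 189). Testing λ = 3:
  p(3) = 27 - 171 + 333 - 189 = 0  ✓
  Dividing out (λ - 3): p(λ) = (λ - 3)(λ² - 16λ + 63).
Step 3 — remaining eigenvalues from the quadratic λ² - 16λ + 63 = 0:
  Δ = 16² - 4·63 = 256 - 252 = 4,  λ = (16 ± √4)/2 = (16 ± 2)/2 = 9 or 7.
  Sorted: λ_1 = 9,  λ_2 = 7,  λ_3 = 3  (check: sum = 19 = tr ✓).

Step 4 — unit eigenvector for λ_1 = 9: v spans the null space of (Sigma - λ_1 I), whose rows are
  r_1 = (-1, 0, 1),  r_2 = (0, -6, 0),  r_3 = (1, 0, -1).
  v is orthogonal to every row, so take v ∝ r_1 × r_2 = ((0)·(0) - (1)·(-6), (1)·(0) - (-1)·(0), (-1)·(-6) - (0)·(0)) = (6, 0, 6).
  Rescale (divide by 6): u = (1, 0, 1).
  ||u|| = √((1)² + (0)² + (1)²) = √(2) ≈ 1.4142,  v_1 = u/||u|| ≈ (0.7071, 0, 0.7071) (||v_1|| = 1).

λ_1 = 9,  λ_2 = 7,  λ_3 = 3;  v_1 ≈ (0.7071, 0, 0.7071)


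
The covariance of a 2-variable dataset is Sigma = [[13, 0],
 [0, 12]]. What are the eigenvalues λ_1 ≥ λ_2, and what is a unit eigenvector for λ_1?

Step 1 — characteristic polynomial of 2×2 Sigma:
  det(Sigma - λI) = λ² - trace · λ + det = 0.
  trace = 13 + 12 = 25, det = 13·12 - (0)² = 156.
Step 2 — discriminant:
  Δ = trace² - 4·det = 625 - 624 = 1.
Step 3 — eigenvalues:
  λ = (trace ± √Δ)/2 = (25 ± 1)/2,
  λ_1 = 13,  λ_2 = 12.

Step 4 — unit eigenvector for λ_1: Sigma is diagonal, so its eigenvectors are the coordinate axes. λ_1 = 13 is the diagonal entry on the first coordinate axis, hence
  v_1 = (1, 0) (||v_1|| = 1).

λ_1 = 13,  λ_2 = 12;  v_1 ≈ (1, 0)


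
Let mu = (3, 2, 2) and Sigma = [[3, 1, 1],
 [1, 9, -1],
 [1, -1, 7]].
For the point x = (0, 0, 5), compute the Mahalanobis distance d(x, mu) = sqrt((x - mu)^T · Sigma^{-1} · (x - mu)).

Step 1 — centre the observation: (x - mu) = (-3, -2, 3).

Step 2 — invert Sigma (cofactor / det for 3×3, or solve directly):
  Sigma^{-1} = [[0.369, -0.0476, -0.0595],
 [-0.0476, 0.119, 0.0238],
 [-0.0595, 0.0238, 0.1548]].

Step 3 — form the quadratic (x - mu)^T · Sigma^{-1} · (x - mu):
  Sigma^{-1} · (x - mu) = (-1.1905, -0.0238, 0.5952).
  (x - mu)^T · [Sigma^{-1} · (x - mu)] = (-3)·(-1.1905) + (-2)·(-0.0238) + (3)·(0.5952) = 5.4048.

Step 4 — take square root: d = √(5.4048) ≈ 2.3248.

d(x, mu) = √(5.4048) ≈ 2.3248


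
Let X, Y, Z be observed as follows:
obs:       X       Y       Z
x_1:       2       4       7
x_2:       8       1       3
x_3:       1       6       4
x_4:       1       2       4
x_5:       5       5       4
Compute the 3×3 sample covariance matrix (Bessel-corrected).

Step 1 — column means:
  mean(X) = (2 + 8 + 1 + 1 + 5) / 5 = 17/5 = 3.4
  mean(Y) = (4 + 1 + 6 + 2 + 5) / 5 = 18/5 = 3.6
  mean(Z) = (7 + 3 + 4 + 4 + 4) / 5 = 22/5 = 4.4

Step 2 — sample covariance S[i,j] = (1/(n-1)) · Σ_k (x_{k,i} - mean_i) · (x_{k,j} - mean_j), with n-1 = 4.
  S[X,X] = ((-1.4)·(-1.4) + (4.6)·(4.6) + (-2.4)·(-2.4) + (-2.4)·(-2.4) + (1.6)·(1.6)) / 4 = 37.2/4 = 9.3
  S[X,Y] = ((-1.4)·(0.4) + (4.6)·(-2.6) + (-2.4)·(2.4) + (-2.4)·(-1.6) + (1.6)·(1.4)) / 4 = -12.2/4 = -3.05
  S[X,Z] = ((-1.4)·(2.6) + (4.6)·(-1.4) + (-2.4)·(-0.4) + (-2.4)·(-0.4) + (1.6)·(-0.4)) / 4 = -8.8/4 = -2.2
  S[Y,Y] = ((0.4)·(0.4) + (-2.6)·(-2.6) + (2.4)·(2.4) + (-1.6)·(-1.6) + (1.4)·(1.4)) / 4 = 17.2/4 = 4.3
  S[Y,Z] = ((0.4)·(2.6) + (-2.6)·(-1.4) + (2.4)·(-0.4) + (-1.6)·(-0.4) + (1.4)·(-0.4)) / 4 = 3.8/4 = 0.95
  S[Z,Z] = ((2.6)·(2.6) + (-1.4)·(-1.4) + (-0.4)·(-0.4) + (-0.4)·(-0.4) + (-0.4)·(-0.4)) / 4 = 9.2/4 = 2.3

S is symmetric (S[j,i] = S[i,j]). Assembling:

S = [[9.3, -3.05, -2.2],
 [-3.05, 4.3, 0.95],
 [-2.2, 0.95, 2.3]]


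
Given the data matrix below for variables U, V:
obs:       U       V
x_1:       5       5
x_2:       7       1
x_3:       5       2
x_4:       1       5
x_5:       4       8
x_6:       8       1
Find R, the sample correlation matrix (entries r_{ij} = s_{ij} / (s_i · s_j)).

Step 1 — column means:
  mean(U) = (5 + 7 + 5 + 1 + 4 + 8) / 6 = 30/6 = 5
  mean(V) = (5 + 1 + 2 + 5 + 8 + 1) / 6 = 22/6 = 3.6667

Step 2 — sample variances and covariances s[i,j] = (1/(n-1)) · Σ_k (x_{k,i} - mean_i) · (x_{k,j} - mean_j), with n-1 = 5:
  s[U,U] = ((0)·(0) + (2)·(2) + (0)·(0) + (-4)·(-4) + (-1)·(-1) + (3)·(3)) / 5 = 30/5 = 6
  s[U,V] = ((0)·(1.3333) + (2)·(-2.6667) + (0)·(-1.6667) + (-4)·(1.3333) + (-1)·(4.3333) + (3)·(-2.6667)) / 5 = -23/5 = -4.6
  s[V,V] = ((1.3333)·(1.3333) + (-2.6667)·(-2.6667) + (-1.6667)·(-1.6667) + (1.3333)·(1.3333) + (4.3333)·(4.3333) + (-2.6667)·(-2.6667)) / 5 = 39.3333/5 = 7.8667
  Sample standard deviations s_i = √(s[i,i]):
  s(U) = √(6) = 2.4495
  s(V) = √(7.8667) = 2.8048

Step 3 — r_{ij} = s_{ij} / (s_i · s_j):
  r[U,U] = 1 (diagonal).
  r[U,V] = -4.6 / (2.4495 · 2.8048) = -4.6 / 6.8702 = -0.6696
  r[V,V] = 1 (diagonal).

R is symmetric with unit diagonal. Assembling:

R = [[1, -0.6696],
 [-0.6696, 1]]


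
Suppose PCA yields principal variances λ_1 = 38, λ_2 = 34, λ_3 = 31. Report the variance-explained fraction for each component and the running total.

Step 1 — total variance = trace(Sigma) = Σ λ_i = 38 + 34 + 31 = 103.

Step 2 — fraction explained by component i = λ_i / Σ λ:
  PC1: 38/103 = 0.3689
  PC2: 34/103 = 0.3301
  PC3: 31/103 = 0.301

Step 3 — cumulative fraction after k components = (λ_1 + ... + λ_k) / Σ λ:
  k = 1: 38/103 = 0.3689
  k = 2: (38 + 34)/103 = 72/103 = 0.699
  k = 3: (38 + 34 + 31)/103 = 103/103 = 1

Summary (fraction, with percent):

explained: PC1 0.3689 (36.89%), PC2 0.3301 (33.01%), PC3 0.301 (30.1%);  cumulative: 0.3689, 0.699, 1


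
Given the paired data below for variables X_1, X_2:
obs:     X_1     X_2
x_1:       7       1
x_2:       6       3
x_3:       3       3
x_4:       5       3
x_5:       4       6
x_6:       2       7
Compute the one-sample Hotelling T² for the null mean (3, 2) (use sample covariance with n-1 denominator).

Step 1 — sample mean vector:
  mean(X_1) = (7 + 6 + 3 + 5 + 4 + 2) / 6 = 27/6 = 4.5
  mean(X_2) = (1 + 3 + 3 + 3 + 6 + 7) / 6 = 23/6 = 3.8333
  x̄ = (4.5, 3.8333),  deviation x̄ - mu_0 = (4.5, 3.8333) - (3, 2) = (1.5, 1.8333).

Step 2 — sample covariance matrix, S[i,j] = (1/(n-1)) · Σ_k (x_{k,i} - mean_i) · (x_{k,j} - mean_j), divisor n-1 = 5:
  S[X_1,X_1] = ((2.5)·(2.5) + (1.5)·(1.5) + (-1.5)·(-1.5) + (0.5)·(0.5) + (-0.5)·(-0.5) + (-2.5)·(-2.5)) / 5 = 17.5/5 = 3.5
  S[X_1,X_2] = ((2.5)·(-2.8333) + (1.5)·(-0.8333) + (-1.5)·(-0.8333) + (0.5)·(-0.8333) + (-0.5)·(2.1667) + (-2.5)·(3.1667)) / 5 = -16.5/5 = -3.3
  S[X_2,X_2] = ((-2.8333)·(-2.8333) + (-0.8333)·(-0.8333) + (-0.8333)·(-0.8333) + (-0.8333)·(-0.8333) + (2.1667)·(2.1667) + (3.1667)·(3.1667)) / 5 = 24.8333/5 = 4.9667
  S = [[3.5, -3.3],
 [-3.3, 4.9667]].

Step 3 — invert S. det(S) = 3.5·4.9667 - (-3.3)² = 6.4933.
  S^{-1} = (1/det) · [[d, -b], [-b, a]] = [[0.7649, 0.5082],
 [0.5082, 0.539]].

Step 4 — quadratic form (x̄ - mu_0)^T · S^{-1} · (x̄ - mu_0):
  S^{-1} · (x̄ - mu_0) = (2.0791, 1.7505),
  (x̄ - mu_0)^T · [...] = (1.5)·(2.0791) + (1.8333)·(1.7505) = 6.3279.

Step 5 — scale by n: T² = 6 · 6.3279 = 37.9671.

T² ≈ 37.9671


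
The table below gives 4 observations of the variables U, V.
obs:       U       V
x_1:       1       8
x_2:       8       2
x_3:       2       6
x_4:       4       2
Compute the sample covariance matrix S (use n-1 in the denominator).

Step 1 — column means:
  mean(U) = (1 + 8 + 2 + 4) / 4 = 15/4 = 3.75
  mean(V) = (8 + 2 + 6 + 2) / 4 = 18/4 = 4.5

Step 2 — sample covariance S[i,j] = (1/(n-1)) · Σ_k (x_{k,i} - mean_i) · (x_{k,j} - mean_j), with n-1 = 3.
  S[U,U] = ((-2.75)·(-2.75) + (4.25)·(4.25) + (-1.75)·(-1.75) + (0.25)·(0.25)) / 3 = 28.75/3 = 9.5833
  S[U,V] = ((-2.75)·(3.5) + (4.25)·(-2.5) + (-1.75)·(1.5) + (0.25)·(-2.5)) / 3 = -23.5/3 = -7.8333
  S[V,V] = ((3.5)·(3.5) + (-2.5)·(-2.5) + (1.5)·(1.5) + (-2.5)·(-2.5)) / 3 = 27/3 = 9

S is symmetric (S[j,i] = S[i,j]). Assembling:

S = [[9.5833, -7.8333],
 [-7.8333, 9]]


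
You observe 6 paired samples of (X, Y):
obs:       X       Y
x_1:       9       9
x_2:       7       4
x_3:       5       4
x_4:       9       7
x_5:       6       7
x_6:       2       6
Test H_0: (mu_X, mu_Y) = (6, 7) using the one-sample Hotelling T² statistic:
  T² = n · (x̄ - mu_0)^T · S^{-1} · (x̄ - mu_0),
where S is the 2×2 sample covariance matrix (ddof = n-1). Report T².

Step 1 — sample mean vector:
  mean(X) = (9 + 7 + 5 + 9 + 6 + 2) / 6 = 38/6 = 6.3333
  mean(Y) = (9 + 4 + 4 + 7 + 7 + 6) / 6 = 37/6 = 6.1667
  x̄ = (6.3333, 6.1667),  deviation x̄ - mu_0 = (6.3333, 6.1667) - (6, 7) = (0.3333, -0.8333).

Step 2 — sample covariance matrix, S[i,j] = (1/(n-1)) · Σ_k (x_{k,i} - mean_i) · (x_{k,j} - mean_j), divisor n-1 = 5:
  S[X,X] = ((2.6667)·(2.6667) + (0.6667)·(0.6667) + (-1.3333)·(-1.3333) + (2.6667)·(2.6667) + (-0.3333)·(-0.3333) + (-4.3333)·(-4.3333)) / 5 = 35.3333/5 = 7.0667
  S[X,Y] = ((2.6667)·(2.8333) + (0.6667)·(-2.1667) + (-1.3333)·(-2.1667) + (2.6667)·(0.8333) + (-0.3333)·(0.8333) + (-4.3333)·(-0.1667)) / 5 = 11.6667/5 = 2.3333
  S[Y,Y] = ((2.8333)·(2.8333) + (-2.1667)·(-2.1667) + (-2.1667)·(-2.1667) + (0.8333)·(0.8333) + (0.8333)·(0.8333) + (-0.1667)·(-0.1667)) / 5 = 18.8333/5 = 3.7667
  S = [[7.0667, 2.3333],
 [2.3333, 3.7667]].

Step 3 — invert S. det(S) = 7.0667·3.7667 - (2.3333)² = 21.1733.
  S^{-1} = (1/det) · [[d, -b], [-b, a]] = [[0.1779, -0.1102],
 [-0.1102, 0.3338]].

Step 4 — quadratic form (x̄ - mu_0)^T · S^{-1} · (x̄ - mu_0):
  S^{-1} · (x̄ - mu_0) = (0.1511, -0.3149),
  (x̄ - mu_0)^T · [...] = (0.3333)·(0.1511) + (-0.8333)·(-0.3149) = 0.3128.

Step 5 — scale by n: T² = 6 · 0.3128 = 1.8766.

T² ≈ 1.8766


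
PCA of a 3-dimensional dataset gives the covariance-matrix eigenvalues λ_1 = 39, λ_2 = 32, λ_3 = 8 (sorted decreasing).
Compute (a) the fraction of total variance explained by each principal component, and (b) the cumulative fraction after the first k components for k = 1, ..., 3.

Step 1 — total variance = trace(Sigma) = Σ λ_i = 39 + 32 + 8 = 79.

Step 2 — fraction explained by component i = λ_i / Σ λ:
  PC1: 39/79 = 0.4937
  PC2: 32/79 = 0.4051
  PC3: 8/79 = 0.1013

Step 3 — cumulative fraction after k components = (λ_1 + ... + λ_k) / Σ λ:
  k = 1: 39/79 = 0.4937
  k = 2: (39 + 32)/79 = 71/79 = 0.8987
  k = 3: (39 + 32 + 8)/79 = 79/79 = 1

Summary (fraction, with percent):

explained: PC1 0.4937 (49.37%), PC2 0.4051 (40.51%), PC3 0.1013 (10.13%);  cumulative: 0.4937, 0.8987, 1


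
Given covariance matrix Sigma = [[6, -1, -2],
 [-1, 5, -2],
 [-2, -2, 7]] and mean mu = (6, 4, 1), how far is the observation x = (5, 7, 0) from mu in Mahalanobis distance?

Step 1 — centre the observation: (x - mu) = (-1, 3, -1).

Step 2 — invert Sigma (cofactor / det for 3×3, or solve directly):
  Sigma^{-1} = [[0.2053, 0.0728, 0.0795],
 [0.0728, 0.2517, 0.0927],
 [0.0795, 0.0927, 0.1921]].

Step 3 — form the quadratic (x - mu)^T · Sigma^{-1} · (x - mu):
  Sigma^{-1} · (x - mu) = (-0.0662, 0.5894, 0.0066).
  (x - mu)^T · [Sigma^{-1} · (x - mu)] = (-1)·(-0.0662) + (3)·(0.5894) + (-1)·(0.0066) = 1.8278.

Step 4 — take square root: d = √(1.8278) ≈ 1.352.

d(x, mu) = √(1.8278) ≈ 1.352


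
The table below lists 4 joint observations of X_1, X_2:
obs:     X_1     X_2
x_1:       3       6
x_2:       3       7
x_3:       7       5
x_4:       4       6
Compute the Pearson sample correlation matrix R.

Step 1 — column means:
  mean(X_1) = (3 + 3 + 7 + 4) / 4 = 17/4 = 4.25
  mean(X_2) = (6 + 7 + 5 + 6) / 4 = 24/4 = 6

Step 2 — sample variances and covariances s[i,j] = (1/(n-1)) · Σ_k (x_{k,i} - mean_i) · (x_{k,j} - mean_j), with n-1 = 3:
  s[X_1,X_1] = ((-1.25)·(-1.25) + (-1.25)·(-1.25) + (2.75)·(2.75) + (-0.25)·(-0.25)) / 3 = 10.75/3 = 3.5833
  s[X_1,X_2] = ((-1.25)·(0) + (-1.25)·(1) + (2.75)·(-1) + (-0.25)·(0)) / 3 = -4/3 = -1.3333
  s[X_2,X_2] = ((0)·(0) + (1)·(1) + (-1)·(-1) + (0)·(0)) / 3 = 2/3 = 0.6667
  Sample standard deviations s_i = √(s[i,i]):
  s(X_1) = √(3.5833) = 1.893
  s(X_2) = √(0.6667) = 0.8165

Step 3 — r_{ij} = s_{ij} / (s_i · s_j):
  r[X_1,X_1] = 1 (diagonal).
  r[X_1,X_2] = -1.3333 / (1.893 · 0.8165) = -1.3333 / 1.5456 = -0.8627
  r[X_2,X_2] = 1 (diagonal).

R is symmetric with unit diagonal. Assembling:

R = [[1, -0.8627],
 [-0.8627, 1]]


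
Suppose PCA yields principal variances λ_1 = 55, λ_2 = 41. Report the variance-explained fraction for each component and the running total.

Step 1 — total variance = trace(Sigma) = Σ λ_i = 55 + 41 = 96.

Step 2 — fraction explained by component i = λ_i / Σ λ:
  PC1: 55/96 = 0.5729
  PC2: 41/96 = 0.4271

Step 3 — cumulative fraction after k components = (λ_1 + ... + λ_k) / Σ λ:
  k = 1: 55/96 = 0.5729
  k = 2: (55 + 41)/96 = 96/96 = 1

Summary (fraction, with percent):

explained: PC1 0.5729 (57.29%), PC2 0.4271 (42.71%);  cumulative: 0.5729, 1


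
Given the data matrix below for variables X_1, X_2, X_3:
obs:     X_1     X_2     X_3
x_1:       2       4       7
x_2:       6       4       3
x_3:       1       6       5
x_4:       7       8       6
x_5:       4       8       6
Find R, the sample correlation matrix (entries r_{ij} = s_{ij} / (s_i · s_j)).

Step 1 — column means:
  mean(X_1) = (2 + 6 + 1 + 7 + 4) / 5 = 20/5 = 4
  mean(X_2) = (4 + 4 + 6 + 8 + 8) / 5 = 30/5 = 6
  mean(X_3) = (7 + 3 + 5 + 6 + 6) / 5 = 27/5 = 5.4

Step 2 — sample variances and covariances s[i,j] = (1/(n-1)) · Σ_k (x_{k,i} - mean_i) · (x_{k,j} - mean_j), with n-1 = 4:
  s[X_1,X_1] = ((-2)·(-2) + (2)·(2) + (-3)·(-3) + (3)·(3) + (0)·(0)) / 4 = 26/4 = 6.5
  s[X_1,X_2] = ((-2)·(-2) + (2)·(-2) + (-3)·(0) + (3)·(2) + (0)·(2)) / 4 = 6/4 = 1.5
  s[X_1,X_3] = ((-2)·(1.6) + (2)·(-2.4) + (-3)·(-0.4) + (3)·(0.6) + (0)·(0.6)) / 4 = -5/4 = -1.25
  s[X_2,X_2] = ((-2)·(-2) + (-2)·(-2) + (0)·(0) + (2)·(2) + (2)·(2)) / 4 = 16/4 = 4
  s[X_2,X_3] = ((-2)·(1.6) + (-2)·(-2.4) + (0)·(-0.4) + (2)·(0.6) + (2)·(0.6)) / 4 = 4/4 = 1
  s[X_3,X_3] = ((1.6)·(1.6) + (-2.4)·(-2.4) + (-0.4)·(-0.4) + (0.6)·(0.6) + (0.6)·(0.6)) / 4 = 9.2/4 = 2.3
  Sample standard deviations s_i = √(s[i,i]):
  s(X_1) = √(6.5) = 2.5495
  s(X_2) = √(4) = 2
  s(X_3) = √(2.3) = 1.5166

Step 3 — r_{ij} = s_{ij} / (s_i · s_j):
  r[X_1,X_1] = 1 (diagonal).
  r[X_1,X_2] = 1.5 / (2.5495 · 2) = 1.5 / 5.099 = 0.2942
  r[X_1,X_3] = -1.25 / (2.5495 · 1.5166) = -1.25 / 3.8665 = -0.3233
  r[X_2,X_2] = 1 (diagonal).
  r[X_2,X_3] = 1 / (2 · 1.5166) = 1 / 3.0332 = 0.3297
  r[X_3,X_3] = 1 (diagonal).

R is symmetric with unit diagonal. Assembling:

R = [[1, 0.2942, -0.3233],
 [0.2942, 1, 0.3297],
 [-0.3233, 0.3297, 1]]


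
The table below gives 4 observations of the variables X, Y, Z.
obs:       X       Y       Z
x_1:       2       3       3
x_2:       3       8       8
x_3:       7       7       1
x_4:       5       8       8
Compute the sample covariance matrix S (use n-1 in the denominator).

Step 1 — column means:
  mean(X) = (2 + 3 + 7 + 5) / 4 = 17/4 = 4.25
  mean(Y) = (3 + 8 + 7 + 8) / 4 = 26/4 = 6.5
  mean(Z) = (3 + 8 + 1 + 8) / 4 = 20/4 = 5

Step 2 — sample covariance S[i,j] = (1/(n-1)) · Σ_k (x_{k,i} - mean_i) · (x_{k,j} - mean_j), with n-1 = 3.
  S[X,X] = ((-2.25)·(-2.25) + (-1.25)·(-1.25) + (2.75)·(2.75) + (0.75)·(0.75)) / 3 = 14.75/3 = 4.9167
  S[X,Y] = ((-2.25)·(-3.5) + (-1.25)·(1.5) + (2.75)·(0.5) + (0.75)·(1.5)) / 3 = 8.5/3 = 2.8333
  S[X,Z] = ((-2.25)·(-2) + (-1.25)·(3) + (2.75)·(-4) + (0.75)·(3)) / 3 = -8/3 = -2.6667
  S[Y,Y] = ((-3.5)·(-3.5) + (1.5)·(1.5) + (0.5)·(0.5) + (1.5)·(1.5)) / 3 = 17/3 = 5.6667
  S[Y,Z] = ((-3.5)·(-2) + (1.5)·(3) + (0.5)·(-4) + (1.5)·(3)) / 3 = 14/3 = 4.6667
  S[Z,Z] = ((-2)·(-2) + (3)·(3) + (-4)·(-4) + (3)·(3)) / 3 = 38/3 = 12.6667

S is symmetric (S[j,i] = S[i,j]). Assembling:

S = [[4.9167, 2.8333, -2.6667],
 [2.8333, 5.6667, 4.6667],
 [-2.6667, 4.6667, 12.6667]]


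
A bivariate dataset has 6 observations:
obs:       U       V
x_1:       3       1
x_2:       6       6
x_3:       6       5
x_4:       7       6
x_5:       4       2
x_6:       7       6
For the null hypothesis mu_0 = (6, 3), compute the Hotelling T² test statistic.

Step 1 — sample mean vector:
  mean(U) = (3 + 6 + 6 + 7 + 4 + 7) / 6 = 33/6 = 5.5
  mean(V) = (1 + 6 + 5 + 6 + 2 + 6) / 6 = 26/6 = 4.3333
  x̄ = (5.5, 4.3333),  deviation x̄ - mu_0 = (5.5, 4.3333) - (6, 3) = (-0.5, 1.3333).

Step 2 — sample covariance matrix, S[i,j] = (1/(n-1)) · Σ_k (x_{k,i} - mean_i) · (x_{k,j} - mean_j), divisor n-1 = 5:
  S[U,U] = ((-2.5)·(-2.5) + (0.5)·(0.5) + (0.5)·(0.5) + (1.5)·(1.5) + (-1.5)·(-1.5) + (1.5)·(1.5)) / 5 = 13.5/5 = 2.7
  S[U,V] = ((-2.5)·(-3.3333) + (0.5)·(1.6667) + (0.5)·(0.6667) + (1.5)·(1.6667) + (-1.5)·(-2.3333) + (1.5)·(1.6667)) / 5 = 18/5 = 3.6
  S[V,V] = ((-3.3333)·(-3.3333) + (1.6667)·(1.6667) + (0.6667)·(0.6667) + (1.6667)·(1.6667) + (-2.3333)·(-2.3333) + (1.6667)·(1.6667)) / 5 = 25.3333/5 = 5.0667
  S = [[2.7, 3.6],
 [3.6, 5.0667]].

Step 3 — invert S. det(S) = 2.7·5.0667 - (3.6)² = 0.72.
  S^{-1} = (1/det) · [[d, -b], [-b, a]] = [[7.037, -5],
 [-5, 3.75]].

Step 4 — quadratic form (x̄ - mu_0)^T · S^{-1} · (x̄ - mu_0):
  S^{-1} · (x̄ - mu_0) = (-10.1852, 7.5),
  (x̄ - mu_0)^T · [...] = (-0.5)·(-10.1852) + (1.3333)·(7.5) = 15.0926.

Step 5 — scale by n: T² = 6 · 15.0926 = 90.5556.

T² ≈ 90.5556


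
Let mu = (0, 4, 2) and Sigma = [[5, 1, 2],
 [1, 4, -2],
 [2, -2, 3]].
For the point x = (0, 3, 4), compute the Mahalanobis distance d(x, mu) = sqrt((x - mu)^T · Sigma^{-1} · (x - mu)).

Step 1 — centre the observation: (x - mu) = (0, -1, 2).

Step 2 — invert Sigma (cofactor / det for 3×3, or solve directly):
  Sigma^{-1} = [[0.6154, -0.5385, -0.7692],
 [-0.5385, 0.8462, 0.9231],
 [-0.7692, 0.9231, 1.4615]].

Step 3 — form the quadratic (x - mu)^T · Sigma^{-1} · (x - mu):
  Sigma^{-1} · (x - mu) = (-1, 1, 2).
  (x - mu)^T · [Sigma^{-1} · (x - mu)] = (0)·(-1) + (-1)·(1) + (2)·(2) = 3.

Step 4 — take square root: d = √(3) ≈ 1.7321.

d(x, mu) = √(3) ≈ 1.7321


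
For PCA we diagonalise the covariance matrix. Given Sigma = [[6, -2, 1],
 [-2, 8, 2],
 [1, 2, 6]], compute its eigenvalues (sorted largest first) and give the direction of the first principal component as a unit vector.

Step 1 — characteristic polynomial p(λ) = det(λI - Sigma) = λ³ - tr·λ² + c_1·λ - det, where tr = trace, c_1 = sum of the principal 2×2 minors, det = det(Sigma):
  tr = 6 + 8 + 6 = 20,
  c_1 = (6·8 - (-2)²) + (6·6 - (1)²) + (8·6 - (2)²) = 44 + 35 + 44 = 123,
  det = 6·(8·6 - (2)²) - (-2)·((-2)·6 - (2)·(1)) + (1)·((-2)·(2) - 8·(1)) = 6·(44) - (-2)·(-14) + (1)·(-12) = 224.
  So p(λ) = λ³ - 20λ² + 123λ - 224.
Step 2 — look for an integer root (rational root theorem: any rational root is an integer divisor of 224). Testing λ = 7:
  p(7) = 343 - 980 + 861 - 224 = 0  ✓
  Dividing out (λ - 7): p(λ) = (λ - 7)(λ² - 13λ + 32).
Step 3 — remaining eigenvalues from the quadratic λ² - 13λ + 32 = 0:
  Δ = 13² - 4·32 = 169 - 128 = 41,  λ = (13 ± √41)/2 = (13 ± 6.4031)/2 ≈ 9.7016 or 3.2984.
  Sorted: λ_1 = 9.7016,  λ_2 = 7,  λ_3 = 3.2984  (check: sum = 20 = tr ✓).

Step 4 — unit eigenvector for λ_1 ≈ 9.7016: v spans the null space of (Sigma - λ_1 I), whose rows are
  r_1 = (-3.7016, -2, 1),  r_2 = (-2, -1.7016, 2),  r_3 = (1, 2, -3.7016).
  v is orthogonal to every row, so take v ∝ r_1 × r_2 = ((-2)·(2) - (1)·(-1.7016), (1)·(-2) - (-3.7016)·(2), (-3.7016)·(-1.7016) - (-2)·(-2)) ≈ (-2.2984, 5.4031, 2.2984).
  Rescale (multiply by -1 so the first nonzero entry is positive): u = (2.2984, -5.4031, -2.2984).
  ||u|| = √((2.2984)² + (-5.4031)² + (-2.2984)²) = √(39.7594) ≈ 6.3055,  v_1 = u/||u|| ≈ (0.3645, -0.8569, -0.3645) (||v_1|| = 1).

λ_1 = 9.7016,  λ_2 = 7,  λ_3 = 3.2984;  v_1 ≈ (0.3645, -0.8569, -0.3645)


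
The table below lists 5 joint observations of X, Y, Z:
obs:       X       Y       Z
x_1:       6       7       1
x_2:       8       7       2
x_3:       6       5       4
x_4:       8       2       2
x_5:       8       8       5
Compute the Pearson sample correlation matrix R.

Step 1 — column means:
  mean(X) = (6 + 8 + 6 + 8 + 8) / 5 = 36/5 = 7.2
  mean(Y) = (7 + 7 + 5 + 2 + 8) / 5 = 29/5 = 5.8
  mean(Z) = (1 + 2 + 4 + 2 + 5) / 5 = 14/5 = 2.8

Step 2 — sample variances and covariances s[i,j] = (1/(n-1)) · Σ_k (x_{k,i} - mean_i) · (x_{k,j} - mean_j), with n-1 = 4:
  s[X,X] = ((-1.2)·(-1.2) + (0.8)·(0.8) + (-1.2)·(-1.2) + (0.8)·(0.8) + (0.8)·(0.8)) / 4 = 4.8/4 = 1.2
  s[X,Y] = ((-1.2)·(1.2) + (0.8)·(1.2) + (-1.2)·(-0.8) + (0.8)·(-3.8) + (0.8)·(2.2)) / 4 = -0.8/4 = -0.2
  s[X,Z] = ((-1.2)·(-1.8) + (0.8)·(-0.8) + (-1.2)·(1.2) + (0.8)·(-0.8) + (0.8)·(2.2)) / 4 = 1.2/4 = 0.3
  s[Y,Y] = ((1.2)·(1.2) + (1.2)·(1.2) + (-0.8)·(-0.8) + (-3.8)·(-3.8) + (2.2)·(2.2)) / 4 = 22.8/4 = 5.7
  s[Y,Z] = ((1.2)·(-1.8) + (1.2)·(-0.8) + (-0.8)·(1.2) + (-3.8)·(-0.8) + (2.2)·(2.2)) / 4 = 3.8/4 = 0.95
  s[Z,Z] = ((-1.8)·(-1.8) + (-0.8)·(-0.8) + (1.2)·(1.2) + (-0.8)·(-0.8) + (2.2)·(2.2)) / 4 = 10.8/4 = 2.7
  Sample standard deviations s_i = √(s[i,i]):
  s(X) = √(1.2) = 1.0954
  s(Y) = √(5.7) = 2.3875
  s(Z) = √(2.7) = 1.6432

Step 3 — r_{ij} = s_{ij} / (s_i · s_j):
  r[X,X] = 1 (diagonal).
  r[X,Y] = -0.2 / (1.0954 · 2.3875) = -0.2 / 2.6153 = -0.0765
  r[X,Z] = 0.3 / (1.0954 · 1.6432) = 0.3 / 1.8 = 0.1667
  r[Y,Y] = 1 (diagonal).
  r[Y,Z] = 0.95 / (2.3875 · 1.6432) = 0.95 / 3.923 = 0.2422
  r[Z,Z] = 1 (diagonal).

R is symmetric with unit diagonal. Assembling:

R = [[1, -0.0765, 0.1667],
 [-0.0765, 1, 0.2422],
 [0.1667, 0.2422, 1]]


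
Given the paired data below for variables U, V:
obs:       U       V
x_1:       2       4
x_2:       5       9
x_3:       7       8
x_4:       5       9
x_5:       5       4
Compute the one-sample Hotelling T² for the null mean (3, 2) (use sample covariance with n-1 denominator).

Step 1 — sample mean vector:
  mean(U) = (2 + 5 + 7 + 5 + 5) / 5 = 24/5 = 4.8
  mean(V) = (4 + 9 + 8 + 9 + 4) / 5 = 34/5 = 6.8
  x̄ = (4.8, 6.8),  deviation x̄ - mu_0 = (4.8, 6.8) - (3, 2) = (1.8, 4.8).

Step 2 — sample covariance matrix, S[i,j] = (1/(n-1)) · Σ_k (x_{k,i} - mean_i) · (x_{k,j} - mean_j), divisor n-1 = 4:
  S[U,U] = ((-2.8)·(-2.8) + (0.2)·(0.2) + (2.2)·(2.2) + (0.2)·(0.2) + (0.2)·(0.2)) / 4 = 12.8/4 = 3.2
  S[U,V] = ((-2.8)·(-2.8) + (0.2)·(2.2) + (2.2)·(1.2) + (0.2)·(2.2) + (0.2)·(-2.8)) / 4 = 10.8/4 = 2.7
  S[V,V] = ((-2.8)·(-2.8) + (2.2)·(2.2) + (1.2)·(1.2) + (2.2)·(2.2) + (-2.8)·(-2.8)) / 4 = 26.8/4 = 6.7
  S = [[3.2, 2.7],
 [2.7, 6.7]].

Step 3 — invert S. det(S) = 3.2·6.7 - (2.7)² = 14.15.
  S^{-1} = (1/det) · [[d, -b], [-b, a]] = [[0.4735, -0.1908],
 [-0.1908, 0.2261]].

Step 4 — quadratic form (x̄ - mu_0)^T · S^{-1} · (x̄ - mu_0):
  S^{-1} · (x̄ - mu_0) = (-0.0636, 0.742),
  (x̄ - mu_0)^T · [...] = (1.8)·(-0.0636) + (4.8)·(0.742) = 3.4473.

Step 5 — scale by n: T² = 5 · 3.4473 = 17.2367.

T² ≈ 17.2367


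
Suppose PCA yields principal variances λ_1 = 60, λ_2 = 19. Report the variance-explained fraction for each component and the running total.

Step 1 — total variance = trace(Sigma) = Σ λ_i = 60 + 19 = 79.

Step 2 — fraction explained by component i = λ_i / Σ λ:
  PC1: 60/79 = 0.7595
  PC2: 19/79 = 0.2405

Step 3 — cumulative fraction after k components = (λ_1 + ... + λ_k) / Σ λ:
  k = 1: 60/79 = 0.7595
  k = 2: (60 + 19)/79 = 79/79 = 1

Summary (fraction, with percent):

explained: PC1 0.7595 (75.95%), PC2 0.2405 (24.05%);  cumulative: 0.7595, 1


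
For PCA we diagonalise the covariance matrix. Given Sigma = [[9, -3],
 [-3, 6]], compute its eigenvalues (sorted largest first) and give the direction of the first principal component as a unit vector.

Step 1 — characteristic polynomial of 2×2 Sigma:
  det(Sigma - λI) = λ² - trace · λ + det = 0.
  trace = 9 + 6 = 15, det = 9·6 - (-3)² = 45.
Step 2 — discriminant:
  Δ = trace² - 4·det = 225 - 180 = 45.
Step 3 — eigenvalues:
  λ = (trace ± √Δ)/2 = (15 ± 6.7082)/2,
  λ_1 = 10.8541,  λ_2 = 4.1459.

Step 4 — unit eigenvector for λ_1: solve (Sigma - λ_1 I)v = 0. First row:
  (9 - 10.8541)·v_x + (-3)·v_y = 0, i.e. (-1.8541)·v_x + (-3)·v_y = 0,
  so v ∝ (b, λ_1 - a) = (-3, 1.8541); multiply by -1 so the first entry is positive: u = (3, -1.8541).
  ||u|| = √((3)² + (-1.8541)²) = √(12.4377) ≈ 3.5267,
  v_1 = u/||u|| ≈ (0.8507, -0.5257) (||v_1|| = 1).

λ_1 = 10.8541,  λ_2 = 4.1459;  v_1 ≈ (0.8507, -0.5257)


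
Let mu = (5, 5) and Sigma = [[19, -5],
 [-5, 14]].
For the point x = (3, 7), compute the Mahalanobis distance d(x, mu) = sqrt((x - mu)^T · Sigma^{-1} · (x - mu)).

Step 1 — centre the observation: (x - mu) = (-2, 2).

Step 2 — invert Sigma. det(Sigma) = 19·14 - (-5)² = 241.
  Sigma^{-1} = (1/det) · [[d, -b], [-b, a]] = [[0.0581, 0.0207],
 [0.0207, 0.0788]].

Step 3 — form the quadratic (x - mu)^T · Sigma^{-1} · (x - mu):
  Sigma^{-1} · (x - mu) = (-0.0747, 0.1162).
  (x - mu)^T · [Sigma^{-1} · (x - mu)] = (-2)·(-0.0747) + (2)·(0.1162) = 0.3817.

Step 4 — take square root: d = √(0.3817) ≈ 0.6179.

d(x, mu) = √(0.3817) ≈ 0.6179


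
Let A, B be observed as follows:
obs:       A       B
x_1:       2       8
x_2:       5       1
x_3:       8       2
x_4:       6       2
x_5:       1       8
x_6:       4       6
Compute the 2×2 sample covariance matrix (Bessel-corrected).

Step 1 — column means:
  mean(A) = (2 + 5 + 8 + 6 + 1 + 4) / 6 = 26/6 = 4.3333
  mean(B) = (8 + 1 + 2 + 2 + 8 + 6) / 6 = 27/6 = 4.5

Step 2 — sample covariance S[i,j] = (1/(n-1)) · Σ_k (x_{k,i} - mean_i) · (x_{k,j} - mean_j), with n-1 = 5.
  S[A,A] = ((-2.3333)·(-2.3333) + (0.6667)·(0.6667) + (3.6667)·(3.6667) + (1.6667)·(1.6667) + (-3.3333)·(-3.3333) + (-0.3333)·(-0.3333)) / 5 = 33.3333/5 = 6.6667
  S[A,B] = ((-2.3333)·(3.5) + (0.6667)·(-3.5) + (3.6667)·(-2.5) + (1.6667)·(-2.5) + (-3.3333)·(3.5) + (-0.3333)·(1.5)) / 5 = -36/5 = -7.2
  S[B,B] = ((3.5)·(3.5) + (-3.5)·(-3.5) + (-2.5)·(-2.5) + (-2.5)·(-2.5) + (3.5)·(3.5) + (1.5)·(1.5)) / 5 = 51.5/5 = 10.3

S is symmetric (S[j,i] = S[i,j]). Assembling:

S = [[6.6667, -7.2],
 [-7.2, 10.3]]


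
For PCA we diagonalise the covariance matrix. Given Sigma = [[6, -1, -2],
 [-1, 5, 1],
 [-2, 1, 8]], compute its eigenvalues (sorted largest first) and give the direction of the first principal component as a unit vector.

Step 1 — characteristic polynomial p(λ) = det(λI - Sigma) = λ³ - tr·λ² + c_1·λ - det, where tr = trace, c_1 = sum of the principal 2×2 minors, det = det(Sigma):
  tr = 6 + 5 + 8 = 19,
  c_1 = (6·5 - (-1)²) + (6·8 - (-2)²) + (5·8 - (1)²) = 29 + 44 + 39 = 112,
  det = 6·(5·8 - (1)²) - (-1)·((-1)·8 - (1)·(-2)) + (-2)·((-1)·(1) - 5·(-2)) = 6·(39) - (-1)·(-6) + (-2)·(9) = 210.
  So p(λ) = λ³ - 19λ² + 112λ - 210.
Step 2 — look for an integer root (rational root theorem: any rational root is an integer divisor of 210). Testing λ = 5:
  p(5) = 125 - 475 + 560 - 210 = 0  ✓
  Dividing out (λ - 5): p(λ) = (λ - 5)(λ² - 14λ + 42).
Step 3 — remaining eigenvalues from the quadratic λ² - 14λ + 42 = 0:
  Δ = 14² - 4·42 = 196 - 168 = 28,  λ = (14 ± √28)/2 = (14 ± 5.2915)/2 ≈ 9.6458 or 4.3542.
  Sorted: λ_1 = 9.6458,  λ_2 = 5,  λ_3 = 4.3542  (check: sum = 19 = tr ✓).

Step 4 — unit eigenvector for λ_1 ≈ 9.6458: v spans the null space of (Sigma - λ_1 I), whose rows are
  r_1 = (-3.6458, -1, -2),  r_2 = (-1, -4.6458, 1),  r_3 = (-2, 1, -1.6458).
  v is orthogonal to every row, so take v ∝ r_1 × r_2 = ((-1)·(1) - (-2)·(-4.6458), (-2)·(-1) - (-3.6458)·(1), (-3.6458)·(-4.6458) - (-1)·(-1)) ≈ (-10.2915, 5.6458, 15.9373).
  Rescale (multiply by -1 so the first nonzero entry is positive): u = (10.2915, -5.6458, -15.9373).
  ||u|| = √((10.2915)² + (-5.6458)² + (-15.9373)²) = √(391.7856) ≈ 19.7936,  v_1 = u/||u|| ≈ (0.5199, -0.2852, -0.8052) (||v_1|| = 1).

λ_1 = 9.6458,  λ_2 = 5,  λ_3 = 4.3542;  v_1 ≈ (0.5199, -0.2852, -0.8052)


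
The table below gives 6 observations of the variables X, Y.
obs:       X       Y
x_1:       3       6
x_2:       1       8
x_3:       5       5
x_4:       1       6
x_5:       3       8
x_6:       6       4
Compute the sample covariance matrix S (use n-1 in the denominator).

Step 1 — column means:
  mean(X) = (3 + 1 + 5 + 1 + 3 + 6) / 6 = 19/6 = 3.1667
  mean(Y) = (6 + 8 + 5 + 6 + 8 + 4) / 6 = 37/6 = 6.1667

Step 2 — sample covariance S[i,j] = (1/(n-1)) · Σ_k (x_{k,i} - mean_i) · (x_{k,j} - mean_j), with n-1 = 5.
  S[X,X] = ((-0.1667)·(-0.1667) + (-2.1667)·(-2.1667) + (1.8333)·(1.8333) + (-2.1667)·(-2.1667) + (-0.1667)·(-0.1667) + (2.8333)·(2.8333)) / 5 = 20.8333/5 = 4.1667
  S[X,Y] = ((-0.1667)·(-0.1667) + (-2.1667)·(1.8333) + (1.8333)·(-1.1667) + (-2.1667)·(-0.1667) + (-0.1667)·(1.8333) + (2.8333)·(-2.1667)) / 5 = -12.1667/5 = -2.4333
  S[Y,Y] = ((-0.1667)·(-0.1667) + (1.8333)·(1.8333) + (-1.1667)·(-1.1667) + (-0.1667)·(-0.1667) + (1.8333)·(1.8333) + (-2.1667)·(-2.1667)) / 5 = 12.8333/5 = 2.5667

S is symmetric (S[j,i] = S[i,j]). Assembling:

S = [[4.1667, -2.4333],
 [-2.4333, 2.5667]]


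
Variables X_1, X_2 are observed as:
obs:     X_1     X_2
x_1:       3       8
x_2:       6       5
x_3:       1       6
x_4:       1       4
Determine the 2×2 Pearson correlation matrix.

Step 1 — column means:
  mean(X_1) = (3 + 6 + 1 + 1) / 4 = 11/4 = 2.75
  mean(X_2) = (8 + 5 + 6 + 4) / 4 = 23/4 = 5.75

Step 2 — sample variances and covariances s[i,j] = (1/(n-1)) · Σ_k (x_{k,i} - mean_i) · (x_{k,j} - mean_j), with n-1 = 3:
  s[X_1,X_1] = ((0.25)·(0.25) + (3.25)·(3.25) + (-1.75)·(-1.75) + (-1.75)·(-1.75)) / 3 = 16.75/3 = 5.5833
  s[X_1,X_2] = ((0.25)·(2.25) + (3.25)·(-0.75) + (-1.75)·(0.25) + (-1.75)·(-1.75)) / 3 = 0.75/3 = 0.25
  s[X_2,X_2] = ((2.25)·(2.25) + (-0.75)·(-0.75) + (0.25)·(0.25) + (-1.75)·(-1.75)) / 3 = 8.75/3 = 2.9167
  Sample standard deviations s_i = √(s[i,i]):
  s(X_1) = √(5.5833) = 2.3629
  s(X_2) = √(2.9167) = 1.7078

Step 3 — r_{ij} = s_{ij} / (s_i · s_j):
  r[X_1,X_1] = 1 (diagonal).
  r[X_1,X_2] = 0.25 / (2.3629 · 1.7078) = 0.25 / 4.0354 = 0.062
  r[X_2,X_2] = 1 (diagonal).

R is symmetric with unit diagonal. Assembling:

R = [[1, 0.062],
 [0.062, 1]]


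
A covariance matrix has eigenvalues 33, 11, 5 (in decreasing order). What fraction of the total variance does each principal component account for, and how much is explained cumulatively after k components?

Step 1 — total variance = trace(Sigma) = Σ λ_i = 33 + 11 + 5 = 49.

Step 2 — fraction explained by component i = λ_i / Σ λ:
  PC1: 33/49 = 0.6735
  PC2: 11/49 = 0.2245
  PC3: 5/49 = 0.102

Step 3 — cumulative fraction after k components = (λ_1 + ... + λ_k) / Σ λ:
  k = 1: 33/49 = 0.6735
  k = 2: (33 + 11)/49 = 44/49 = 0.898
  k = 3: (33 + 11 + 5)/49 = 49/49 = 1

Summary (fraction, with percent):

explained: PC1 0.6735 (67.35%), PC2 0.2245 (22.45%), PC3 0.102 (10.2%);  cumulative: 0.6735, 0.898, 1


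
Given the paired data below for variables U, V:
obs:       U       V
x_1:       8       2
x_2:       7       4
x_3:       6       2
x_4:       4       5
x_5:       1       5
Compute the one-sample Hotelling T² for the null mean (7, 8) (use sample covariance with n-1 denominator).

Step 1 — sample mean vector:
  mean(U) = (8 + 7 + 6 + 4 + 1) / 5 = 26/5 = 5.2
  mean(V) = (2 + 4 + 2 + 5 + 5) / 5 = 18/5 = 3.6
  x̄ = (5.2, 3.6),  deviation x̄ - mu_0 = (5.2, 3.6) - (7, 8) = (-1.8, -4.4).

Step 2 — sample covariance matrix, S[i,j] = (1/(n-1)) · Σ_k (x_{k,i} - mean_i) · (x_{k,j} - mean_j), divisor n-1 = 4:
  S[U,U] = ((2.8)·(2.8) + (1.8)·(1.8) + (0.8)·(0.8) + (-1.2)·(-1.2) + (-4.2)·(-4.2)) / 4 = 30.8/4 = 7.7
  S[U,V] = ((2.8)·(-1.6) + (1.8)·(0.4) + (0.8)·(-1.6) + (-1.2)·(1.4) + (-4.2)·(1.4)) / 4 = -12.6/4 = -3.15
  S[V,V] = ((-1.6)·(-1.6) + (0.4)·(0.4) + (-1.6)·(-1.6) + (1.4)·(1.4) + (1.4)·(1.4)) / 4 = 9.2/4 = 2.3
  S = [[7.7, -3.15],
 [-3.15, 2.3]].

Step 3 — invert S. det(S) = 7.7·2.3 - (-3.15)² = 7.7875.
  S^{-1} = (1/det) · [[d, -b], [-b, a]] = [[0.2953, 0.4045],
 [0.4045, 0.9888]].

Step 4 — quadratic form (x̄ - mu_0)^T · S^{-1} · (x̄ - mu_0):
  S^{-1} · (x̄ - mu_0) = (-2.3114, -5.0787),
  (x̄ - mu_0)^T · [...] = (-1.8)·(-2.3114) + (-4.4)·(-5.0787) = 26.5066.

Step 5 — scale by n: T² = 5 · 26.5066 = 132.5329.

T² ≈ 132.5329


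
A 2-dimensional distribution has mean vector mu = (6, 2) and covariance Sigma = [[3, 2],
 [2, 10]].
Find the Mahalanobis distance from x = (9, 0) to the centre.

Step 1 — centre the observation: (x - mu) = (3, -2).

Step 2 — invert Sigma. det(Sigma) = 3·10 - (2)² = 26.
  Sigma^{-1} = (1/det) · [[d, -b], [-b, a]] = [[0.3846, -0.0769],
 [-0.0769, 0.1154]].

Step 3 — form the quadratic (x - mu)^T · Sigma^{-1} · (x - mu):
  Sigma^{-1} · (x - mu) = (1.3077, -0.4615).
  (x - mu)^T · [Sigma^{-1} · (x - mu)] = (3)·(1.3077) + (-2)·(-0.4615) = 4.8462.

Step 4 — take square root: d = √(4.8462) ≈ 2.2014.

d(x, mu) = √(4.8462) ≈ 2.2014


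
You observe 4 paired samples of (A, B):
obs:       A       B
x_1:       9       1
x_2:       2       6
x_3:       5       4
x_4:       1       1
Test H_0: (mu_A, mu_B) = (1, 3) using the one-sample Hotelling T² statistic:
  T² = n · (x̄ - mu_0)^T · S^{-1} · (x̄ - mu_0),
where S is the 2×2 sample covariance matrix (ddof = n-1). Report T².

Step 1 — sample mean vector:
  mean(A) = (9 + 2 + 5 + 1) / 4 = 17/4 = 4.25
  mean(B) = (1 + 6 + 4 + 1) / 4 = 12/4 = 3
  x̄ = (4.25, 3),  deviation x̄ - mu_0 = (4.25, 3) - (1, 3) = (3.25, 0).

Step 2 — sample covariance matrix, S[i,j] = (1/(n-1)) · Σ_k (x_{k,i} - mean_i) · (x_{k,j} - mean_j), divisor n-1 = 3:
  S[A,A] = ((4.75)·(4.75) + (-2.25)·(-2.25) + (0.75)·(0.75) + (-3.25)·(-3.25)) / 3 = 38.75/3 = 12.9167
  S[A,B] = ((4.75)·(-2) + (-2.25)·(3) + (0.75)·(1) + (-3.25)·(-2)) / 3 = -9/3 = -3
  S[B,B] = ((-2)·(-2) + (3)·(3) + (1)·(1) + (-2)·(-2)) / 3 = 18/3 = 6
  S = [[12.9167, -3],
 [-3, 6]].

Step 3 — invert S. det(S) = 12.9167·6 - (-3)² = 68.5.
  S^{-1} = (1/det) · [[d, -b], [-b, a]] = [[0.0876, 0.0438],
 [0.0438, 0.1886]].

Step 4 — quadratic form (x̄ - mu_0)^T · S^{-1} · (x̄ - mu_0):
  S^{-1} · (x̄ - mu_0) = (0.2847, 0.1423),
  (x̄ - mu_0)^T · [...] = (3.25)·(0.2847) + (0)·(0.1423) = 0.9252.

Step 5 — scale by n: T² = 4 · 0.9252 = 3.7007.

T² ≈ 3.7007


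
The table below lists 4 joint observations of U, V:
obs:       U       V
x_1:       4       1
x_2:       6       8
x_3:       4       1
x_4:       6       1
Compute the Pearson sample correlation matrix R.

Step 1 — column means:
  mean(U) = (4 + 6 + 4 + 6) / 4 = 20/4 = 5
  mean(V) = (1 + 8 + 1 + 1) / 4 = 11/4 = 2.75

Step 2 — sample variances and covariances s[i,j] = (1/(n-1)) · Σ_k (x_{k,i} - mean_i) · (x_{k,j} - mean_j), with n-1 = 3:
  s[U,U] = ((-1)·(-1) + (1)·(1) + (-1)·(-1) + (1)·(1)) / 3 = 4/3 = 1.3333
  s[U,V] = ((-1)·(-1.75) + (1)·(5.25) + (-1)·(-1.75) + (1)·(-1.75)) / 3 = 7/3 = 2.3333
  s[V,V] = ((-1.75)·(-1.75) + (5.25)·(5.25) + (-1.75)·(-1.75) + (-1.75)·(-1.75)) / 3 = 36.75/3 = 12.25
  Sample standard deviations s_i = √(s[i,i]):
  s(U) = √(1.3333) = 1.1547
  s(V) = √(12.25) = 3.5

Step 3 — r_{ij} = s_{ij} / (s_i · s_j):
  r[U,U] = 1 (diagonal).
  r[U,V] = 2.3333 / (1.1547 · 3.5) = 2.3333 / 4.0415 = 0.5774
  r[V,V] = 1 (diagonal).

R is symmetric with unit diagonal. Assembling:

R = [[1, 0.5774],
 [0.5774, 1]]
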